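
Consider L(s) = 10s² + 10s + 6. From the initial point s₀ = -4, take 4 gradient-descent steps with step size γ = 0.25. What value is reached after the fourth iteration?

L′(s) = 20s + 10
Step 1: L′(-4) = -70; s₁ = -4 − 0.25·(-70) = 13.5
Step 2: L′(13.5) = 280; s₂ = 13.5 − 0.25·280 = -56.5
Step 3: L′(-56.5) = -1120; s₃ = -56.5 − 0.25·(-1120) = 223.5
Step 4: L′(223.5) = 4480; s₄ = 223.5 − 0.25·4480 = -896.5

-896.5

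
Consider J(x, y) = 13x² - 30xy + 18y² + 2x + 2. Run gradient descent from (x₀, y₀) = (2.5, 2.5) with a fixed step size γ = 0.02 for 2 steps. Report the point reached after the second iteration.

∇J = (26x - 30y + 2, -30x + 36y)
Step 1: at (2.5, 2.5), ∇J = (-8, 15) → (2.5, 2.5) − 0.02·(-8, 15) = (2.66, 2.2)
Step 2: at (2.66, 2.2), ∇J = (5.16, -0.6) → (2.66, 2.2) − 0.02·(5.16, -0.6) = (2.5568, 2.212)

(2.5568, 2.212)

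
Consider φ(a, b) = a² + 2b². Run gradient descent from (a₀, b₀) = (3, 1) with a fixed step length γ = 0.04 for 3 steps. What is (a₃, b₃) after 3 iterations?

∇φ = (2a, 4b)
Step 1: at (3, 1), ∇φ = (6, 4) → (3, 1) − 0.04·(6, 4) = (2.76, 0.84)
Step 2: at (2.76, 0.84), ∇φ = (5.52, 3.36) → (2.76, 0.84) − 0.04·(5.52, 3.36) = (2.5392, 0.7056)
Step 3: at (2.5392, 0.7056), ∇φ = (5.0784, 2.8224) → (2.5392, 0.7056) − 0.04·(5.0784, 2.8224) = (2.336064, 0.592704)

(2.336064, 0.592704)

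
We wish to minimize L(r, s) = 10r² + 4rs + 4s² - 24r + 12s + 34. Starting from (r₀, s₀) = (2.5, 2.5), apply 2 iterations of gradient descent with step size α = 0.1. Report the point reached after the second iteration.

(4.18, -1.1)

∇L = (20r + 4s - 24, 4r + 8s + 12)
Step 1: at (2.5, 2.5), ∇L = (36, 42) → (2.5, 2.5) − 0.1·(36, 42) = (-1.1, -1.7)
Step 2: at (-1.1, -1.7), ∇L = (-52.8, -6) → (-1.1, -1.7) − 0.1·(-52.8, -6) = (4.18, -1.1)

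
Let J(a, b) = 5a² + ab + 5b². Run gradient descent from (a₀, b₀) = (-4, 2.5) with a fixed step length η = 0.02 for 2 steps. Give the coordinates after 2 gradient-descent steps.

(-2.6416, 1.729)

∇J = (10a + b, a + 10b)
(a₁, b₁) = (-4, 2.5) − 0.02·(-37.5, 21) = (-3.25, 2.08)
(a₂, b₂) = (-3.25, 2.08) − 0.02·(-30.42, 17.55) = (-2.6416, 1.729)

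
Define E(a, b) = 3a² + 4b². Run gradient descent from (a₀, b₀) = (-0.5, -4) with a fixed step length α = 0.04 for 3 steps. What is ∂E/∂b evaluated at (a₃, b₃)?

∇E = (6a, 8b)
(a₁, b₁) = (-0.5, -4) − 0.04·(-3, -32) = (-0.38, -2.72)
(a₂, b₂) = (-0.38, -2.72) − 0.04·(-2.28, -21.76) = (-0.2888, -1.8496)
(a₃, b₃) = (-0.2888, -1.8496) − 0.04·(-1.7328, -14.7968) = (-0.219488, -1.257728)
∂E/∂b at (-0.219488, -1.257728) = -10.061824

-10.061824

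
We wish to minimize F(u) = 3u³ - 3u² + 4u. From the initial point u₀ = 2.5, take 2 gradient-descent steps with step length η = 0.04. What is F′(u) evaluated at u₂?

F′(u) = 9u² - 6u + 4
u₁ = 2.5 − 0.04·45.25 = 0.69
u₂ = 0.69 − 0.04·4.1449 = 0.524204
F′(u) at (0.524204) = 3.327884502544

3.327884502544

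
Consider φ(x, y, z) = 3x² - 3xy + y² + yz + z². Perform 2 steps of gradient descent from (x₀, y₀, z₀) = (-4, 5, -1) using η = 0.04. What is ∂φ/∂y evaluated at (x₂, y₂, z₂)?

∇φ = (6x - 3y, -3x + 2y + z, y + 2z)
(x₁, y₁, z₁) = (-4, 5, -1) − 0.04·(-39, 21, 3) = (-2.44, 4.16, -1.12)
(x₂, y₂, z₂) = (-2.44, 4.16, -1.12) − 0.04·(-27.12, 14.52, 1.92) = (-1.3552, 3.5792, -1.1968)
∂φ/∂y at (-1.3552, 3.5792, -1.1968) = 10.0272

10.0272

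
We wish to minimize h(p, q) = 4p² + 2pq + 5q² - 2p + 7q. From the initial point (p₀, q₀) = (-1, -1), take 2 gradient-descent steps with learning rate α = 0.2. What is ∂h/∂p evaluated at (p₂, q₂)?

-9.44

∇h = (8p + 2q - 2, 2p + 10q + 7)
(p₁, q₁) = (-1, -1) − 0.2·(-12, -5) = (1.4, 0)
(p₂, q₂) = (1.4, 0) − 0.2·(9.2, 9.8) = (-0.44, -1.96)
∂h/∂p at (-0.44, -1.96) = -9.44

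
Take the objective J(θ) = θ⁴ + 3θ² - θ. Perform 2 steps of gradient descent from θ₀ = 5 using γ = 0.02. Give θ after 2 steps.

J′(θ) = 4θ³ + 6θ - 1
θ₁ = 5 − 0.02·529 = -5.58
θ₂ = -5.58 − 0.02·(-729.444448) = 9.00888896

9.00888896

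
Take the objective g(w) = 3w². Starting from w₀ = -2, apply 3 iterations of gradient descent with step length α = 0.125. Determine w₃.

-0.03125

g′(w) = 6w
Step 1: g′(-2) = -12; w₁ = -2 − 0.125·(-12) = -0.5
Step 2: g′(-0.5) = -3; w₂ = -0.5 − 0.125·(-3) = -0.125
Step 3: g′(-0.125) = -0.75; w₃ = -0.125 − 0.125·(-0.75) = -0.03125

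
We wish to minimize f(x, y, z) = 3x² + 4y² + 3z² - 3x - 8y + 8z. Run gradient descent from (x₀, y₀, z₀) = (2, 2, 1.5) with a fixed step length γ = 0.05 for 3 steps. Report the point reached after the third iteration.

∇f = (6x - 3, 8y - 8, 6z + 8)
Step 1: at (2, 2, 1.5), ∇f = (9, 8, 17) → (2, 2, 1.5) − 0.05·(9, 8, 17) = (1.55, 1.6, 0.65)
Step 2: at (1.55, 1.6, 0.65), ∇f = (6.3, 4.8, 11.9) → (1.55, 1.6, 0.65) − 0.05·(6.3, 4.8, 11.9) = (1.235, 1.36, 0.055)
Step 3: at (1.235, 1.36, 0.055), ∇f = (4.41, 2.88, 8.33) → (1.235, 1.36, 0.055) − 0.05·(4.41, 2.88, 8.33) = (1.0145, 1.216, -0.3615)

(1.0145, 1.216, -0.3615)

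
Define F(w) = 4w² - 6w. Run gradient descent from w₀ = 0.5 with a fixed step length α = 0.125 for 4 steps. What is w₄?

F′(w) = 8w - 6
w₁ = 0.5 − 0.125·(-2) = 0.75
w₂ = 0.75 − 0.125·0 = 0.75
w₃ = 0.75 − 0.125·0 = 0.75
w₄ = 0.75 − 0.125·0 = 0.75

0.75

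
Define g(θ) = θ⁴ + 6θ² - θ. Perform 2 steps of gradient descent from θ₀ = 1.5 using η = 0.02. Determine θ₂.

0.64000248

g′(θ) = 4θ³ + 12θ - 1
θ₁ = 1.5 − 0.02·30.5 = 0.89
θ₂ = 0.89 − 0.02·12.499876 = 0.64000248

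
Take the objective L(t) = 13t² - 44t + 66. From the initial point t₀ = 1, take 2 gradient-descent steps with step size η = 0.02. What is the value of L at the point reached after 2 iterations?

L′(t) = 26t - 44
t₁ = 1 − 0.02·(-18) = 1.36
t₂ = 1.36 − 0.02·(-8.64) = 1.5328
L(1.5328) = 29.09998592

29.09998592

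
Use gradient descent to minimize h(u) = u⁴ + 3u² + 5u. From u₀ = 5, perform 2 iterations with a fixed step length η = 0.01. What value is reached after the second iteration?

-0.377285

h′(u) = 4u³ + 6u + 5
u₁ = 5 − 0.01·535 = -0.35
u₂ = -0.35 − 0.01·2.7285 = -0.377285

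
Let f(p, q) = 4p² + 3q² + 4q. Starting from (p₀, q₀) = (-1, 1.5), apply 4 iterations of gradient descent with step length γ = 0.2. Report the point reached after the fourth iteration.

∇f = (8p, 6q + 4)
(p₁, q₁) = (-1, 1.5) − 0.2·(-8, 13) = (0.6, -1.1)
(p₂, q₂) = (0.6, -1.1) − 0.2·(4.8, -2.6) = (-0.36, -0.58)
(p₃, q₃) = (-0.36, -0.58) − 0.2·(-2.88, 0.52) = (0.216, -0.684)
(p₄, q₄) = (0.216, -0.684) − 0.2·(1.728, -0.104) = (-0.1296, -0.6632)

(-0.1296, -0.6632)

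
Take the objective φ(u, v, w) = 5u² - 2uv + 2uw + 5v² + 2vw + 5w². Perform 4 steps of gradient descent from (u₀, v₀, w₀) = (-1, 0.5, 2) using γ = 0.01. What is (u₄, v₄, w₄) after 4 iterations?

∇φ = (10u - 2v + 2w, -2u + 10v + 2w, 2u + 2v + 10w)
Step 1: at (-1, 0.5, 2), ∇φ = (-7, 11, 19) → (-1, 0.5, 2) − 0.01·(-7, 11, 19) = (-0.93, 0.39, 1.81)
Step 2: at (-0.93, 0.39, 1.81), ∇φ = (-6.46, 9.38, 17.02) → (-0.93, 0.39, 1.81) − 0.01·(-6.46, 9.38, 17.02) = (-0.8654, 0.2962, 1.6398)
Step 3: at (-0.8654, 0.2962, 1.6398), ∇φ = (-5.9668, 7.9724, 15.2596) → (-0.8654, 0.2962, 1.6398) − 0.01·(-5.9668, 7.9724, 15.2596) = (-0.805732, 0.216476, 1.487204)
Step 4: at (-0.805732, 0.216476, 1.487204), ∇φ = (-5.515864, 6.750632, 13.693528) → (-0.805732, 0.216476, 1.487204) − 0.01·(-5.515864, 6.750632, 13.693528) = (-0.75057336, 0.14896968, 1.35026872)

(-0.75057336, 0.14896968, 1.35026872)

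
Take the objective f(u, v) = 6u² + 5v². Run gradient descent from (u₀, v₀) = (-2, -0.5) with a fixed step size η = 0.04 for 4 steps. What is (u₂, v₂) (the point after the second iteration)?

(-0.5408, -0.18)

∇f = (12u, 10v)
(u₁, v₁) = (-2, -0.5) − 0.04·(-24, -5) = (-1.04, -0.3)
(u₂, v₂) = (-1.04, -0.3) − 0.04·(-12.48, -3) = (-0.5408, -0.18)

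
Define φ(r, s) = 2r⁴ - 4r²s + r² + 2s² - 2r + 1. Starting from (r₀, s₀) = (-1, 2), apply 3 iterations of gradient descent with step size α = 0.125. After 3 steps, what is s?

0.96875

∇φ = (8r³ - 8rs + 2r - 2, -4r² + 4s)
(r₁, s₁) = (-1, 2) − 0.125·(4, 4) = (-1.5, 1.5)
(r₂, s₂) = (-1.5, 1.5) − 0.125·(-14, -3) = (0.25, 1.875)
(r₃, s₃) = (0.25, 1.875) − 0.125·(-5.125, 7.25) = (0.890625, 0.96875)
s = 0.96875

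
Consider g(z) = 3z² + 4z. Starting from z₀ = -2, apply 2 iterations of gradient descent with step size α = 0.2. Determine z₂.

g′(z) = 6z + 4
z₁ = -2 − 0.2·(-8) = -0.4
z₂ = -0.4 − 0.2·1.6 = -0.72

-0.72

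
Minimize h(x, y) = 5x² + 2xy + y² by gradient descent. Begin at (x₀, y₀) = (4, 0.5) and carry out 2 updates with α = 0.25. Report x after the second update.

10.25

∇h = (10x + 2y, 2x + 2y)
Step 1: at (4, 0.5), ∇h = (41, 9) → (4, 0.5) − 0.25·(41, 9) = (-6.25, -1.75)
Step 2: at (-6.25, -1.75), ∇h = (-66, -16) → (-6.25, -1.75) − 0.25·(-66, -16) = (10.25, 2.25)
x = 10.25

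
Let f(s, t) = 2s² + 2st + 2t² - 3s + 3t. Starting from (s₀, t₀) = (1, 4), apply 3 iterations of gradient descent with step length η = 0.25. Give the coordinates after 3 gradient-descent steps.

∇f = (4s + 2t - 3, 2s + 4t + 3)
(s₁, t₁) = (1, 4) − 0.25·(9, 21) = (-1.25, -1.25)
(s₂, t₂) = (-1.25, -1.25) − 0.25·(-10.5, -4.5) = (1.375, -0.125)
(s₃, t₃) = (1.375, -0.125) − 0.25·(2.25, 5.25) = (0.8125, -1.4375)

(0.8125, -1.4375)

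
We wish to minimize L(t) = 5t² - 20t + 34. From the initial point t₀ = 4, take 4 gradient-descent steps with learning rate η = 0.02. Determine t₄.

L′(t) = 10t - 20
Step 1: L′(4) = 20; t₁ = 4 − 0.02·20 = 3.6
Step 2: L′(3.6) = 16; t₂ = 3.6 − 0.02·16 = 3.28
Step 3: L′(3.28) = 12.8; t₃ = 3.28 − 0.02·12.8 = 3.024
Step 4: L′(3.024) = 10.24; t₄ = 3.024 − 0.02·10.24 = 2.8192

2.8192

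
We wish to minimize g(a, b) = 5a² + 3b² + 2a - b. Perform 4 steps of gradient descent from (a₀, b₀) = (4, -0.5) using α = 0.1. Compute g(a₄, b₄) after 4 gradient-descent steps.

∇g = (10a + 2, 6b - 1)
Step 1: at (4, -0.5), ∇g = (42, -4) → (4, -0.5) − 0.1·(42, -4) = (-0.2, -0.1)
Step 2: at (-0.2, -0.1), ∇g = (0, -1.6) → (-0.2, -0.1) − 0.1·(0, -1.6) = (-0.2, 0.06)
Step 3: at (-0.2, 0.06), ∇g = (0, -0.64) → (-0.2, 0.06) − 0.1·(0, -0.64) = (-0.2, 0.124)
Step 4: at (-0.2, 0.124), ∇g = (0, -0.256) → (-0.2, 0.124) − 0.1·(0, -0.256) = (-0.2, 0.1496)
g(-0.2, 0.1496) = -0.28245952

-0.28245952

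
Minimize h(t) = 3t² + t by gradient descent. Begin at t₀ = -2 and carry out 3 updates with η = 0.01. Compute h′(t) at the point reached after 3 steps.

-9.136424

h′(t) = 6t + 1
t₁ = -2 − 0.01·(-11) = -1.89
t₂ = -1.89 − 0.01·(-10.34) = -1.7866
t₃ = -1.7866 − 0.01·(-9.7196) = -1.689404
h′(t) at (-1.689404) = -9.136424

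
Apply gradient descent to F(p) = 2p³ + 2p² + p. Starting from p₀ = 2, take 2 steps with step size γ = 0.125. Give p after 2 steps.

F′(p) = 6p² + 4p + 1
Step 1: F′(2) = 33; p₁ = 2 − 0.125·33 = -2.125
Step 2: F′(-2.125) = 19.59375; p₂ = -2.125 − 0.125·19.59375 = -4.57421875

-4.57421875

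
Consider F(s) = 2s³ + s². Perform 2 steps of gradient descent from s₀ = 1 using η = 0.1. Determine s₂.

F′(s) = 6s² + 2s
Step 1: F′(1) = 8; s₁ = 1 − 0.1·8 = 0.2
Step 2: F′(0.2) = 0.64; s₂ = 0.2 − 0.1·0.64 = 0.136

0.136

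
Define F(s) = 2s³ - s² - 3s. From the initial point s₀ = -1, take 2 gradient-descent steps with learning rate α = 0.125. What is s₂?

-3.63671875

F′(s) = 6s² - 2s - 3
Step 1: F′(-1) = 5; s₁ = -1 − 0.125·5 = -1.625
Step 2: F′(-1.625) = 16.09375; s₂ = -1.625 − 0.125·16.09375 = -3.63671875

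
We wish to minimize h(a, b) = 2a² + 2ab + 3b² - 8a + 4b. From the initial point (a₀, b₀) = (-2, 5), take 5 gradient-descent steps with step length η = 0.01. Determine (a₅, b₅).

(-1.66859912, 3.65756672)

∇h = (4a + 2b - 8, 2a + 6b + 4)
Step 1: at (-2, 5), ∇h = (-6, 30) → (-2, 5) − 0.01·(-6, 30) = (-1.94, 4.7)
Step 2: at (-1.94, 4.7), ∇h = (-6.36, 28.32) → (-1.94, 4.7) − 0.01·(-6.36, 28.32) = (-1.8764, 4.4168)
Step 3: at (-1.8764, 4.4168), ∇h = (-6.672, 26.748) → (-1.8764, 4.4168) − 0.01·(-6.672, 26.748) = (-1.80968, 4.14932)
Step 4: at (-1.80968, 4.14932), ∇h = (-6.94008, 25.27656) → (-1.80968, 4.14932) − 0.01·(-6.94008, 25.27656) = (-1.7402792, 3.8965544)
Step 5: at (-1.7402792, 3.8965544), ∇h = (-7.168008, 23.898768) → (-1.7402792, 3.8965544) − 0.01·(-7.168008, 23.898768) = (-1.66859912, 3.65756672)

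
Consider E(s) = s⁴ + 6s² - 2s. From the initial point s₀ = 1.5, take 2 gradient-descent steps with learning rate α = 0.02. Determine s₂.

E′(s) = 4s³ + 12s - 2
Step 1: E′(1.5) = 29.5; s₁ = 1.5 − 0.02·29.5 = 0.91
Step 2: E′(0.91) = 11.934284; s₂ = 0.91 − 0.02·11.934284 = 0.67131432

0.67131432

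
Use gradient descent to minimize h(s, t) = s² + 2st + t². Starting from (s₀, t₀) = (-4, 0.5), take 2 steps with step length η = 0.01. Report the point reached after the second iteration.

(-3.8628, 0.6372)

∇h = (2s + 2t, 2s + 2t)
Step 1: at (-4, 0.5), ∇h = (-7, -7) → (-4, 0.5) − 0.01·(-7, -7) = (-3.93, 0.57)
Step 2: at (-3.93, 0.57), ∇h = (-6.72, -6.72) → (-3.93, 0.57) − 0.01·(-6.72, -6.72) = (-3.8628, 0.6372)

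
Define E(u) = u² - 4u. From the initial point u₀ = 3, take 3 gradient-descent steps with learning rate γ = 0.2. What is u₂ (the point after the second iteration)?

E′(u) = 2u - 4
u₁ = 3 − 0.2·2 = 2.6
u₂ = 2.6 − 0.2·1.2 = 2.36

2.36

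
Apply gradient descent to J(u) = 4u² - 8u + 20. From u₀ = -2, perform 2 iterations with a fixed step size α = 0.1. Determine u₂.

0.88

J′(u) = 8u - 8
u₁ = -2 − 0.1·(-24) = 0.4
u₂ = 0.4 − 0.1·(-4.8) = 0.88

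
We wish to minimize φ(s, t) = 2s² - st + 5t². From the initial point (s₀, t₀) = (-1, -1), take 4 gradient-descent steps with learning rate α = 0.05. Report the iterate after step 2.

(-0.7075, -0.3175)

∇φ = (4s - t, -s + 10t)
(s₁, t₁) = (-1, -1) − 0.05·(-3, -9) = (-0.85, -0.55)
(s₂, t₂) = (-0.85, -0.55) − 0.05·(-2.85, -4.65) = (-0.7075, -0.3175)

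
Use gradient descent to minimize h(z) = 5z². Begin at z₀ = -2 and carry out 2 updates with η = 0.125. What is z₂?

-0.125

h′(z) = 10z
z₁ = -2 − 0.125·(-20) = 0.5
z₂ = 0.5 − 0.125·5 = -0.125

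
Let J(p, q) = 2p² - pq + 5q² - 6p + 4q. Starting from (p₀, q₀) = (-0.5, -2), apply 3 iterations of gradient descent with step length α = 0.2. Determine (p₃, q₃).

∇J = (4p - q - 6, -p + 10q + 4)
Step 1: at (-0.5, -2), ∇J = (-6, -15.5) → (-0.5, -2) − 0.2·(-6, -15.5) = (0.7, 1.1)
Step 2: at (0.7, 1.1), ∇J = (-4.3, 14.3) → (0.7, 1.1) − 0.2·(-4.3, 14.3) = (1.56, -1.76)
Step 3: at (1.56, -1.76), ∇J = (2, -15.16) → (1.56, -1.76) − 0.2·(2, -15.16) = (1.16, 1.272)

(1.16, 1.272)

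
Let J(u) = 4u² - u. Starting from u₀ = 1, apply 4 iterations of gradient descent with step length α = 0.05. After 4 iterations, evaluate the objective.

-0.01106176

J′(u) = 8u - 1
Step 1: J′(1) = 7; u₁ = 1 − 0.05·7 = 0.65
Step 2: J′(0.65) = 4.2; u₂ = 0.65 − 0.05·4.2 = 0.44
Step 3: J′(0.44) = 2.52; u₃ = 0.44 − 0.05·2.52 = 0.314
Step 4: J′(0.314) = 1.512; u₄ = 0.314 − 0.05·1.512 = 0.2384
J(0.2384) = -0.01106176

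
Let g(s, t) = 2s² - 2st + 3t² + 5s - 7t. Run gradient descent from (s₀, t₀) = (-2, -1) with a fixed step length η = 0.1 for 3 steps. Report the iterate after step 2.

(-1.66, 0.28)

∇g = (4s - 2t + 5, -2s + 6t - 7)
Step 1: at (-2, -1), ∇g = (-1, -9) → (-2, -1) − 0.1·(-1, -9) = (-1.9, -0.1)
Step 2: at (-1.9, -0.1), ∇g = (-2.4, -3.8) → (-1.9, -0.1) − 0.1·(-2.4, -3.8) = (-1.66, 0.28)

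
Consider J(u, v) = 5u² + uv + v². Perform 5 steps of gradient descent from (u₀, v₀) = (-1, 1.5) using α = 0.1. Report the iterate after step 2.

(-0.13, 1.055)

∇J = (10u + v, u + 2v)
Step 1: at (-1, 1.5), ∇J = (-8.5, 2) → (-1, 1.5) − 0.1·(-8.5, 2) = (-0.15, 1.3)
Step 2: at (-0.15, 1.3), ∇J = (-0.2, 2.45) → (-0.15, 1.3) − 0.1·(-0.2, 2.45) = (-0.13, 1.055)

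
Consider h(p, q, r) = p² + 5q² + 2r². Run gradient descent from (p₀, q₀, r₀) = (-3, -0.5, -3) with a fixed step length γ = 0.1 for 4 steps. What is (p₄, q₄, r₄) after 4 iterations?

∇h = (2p, 10q, 4r)
Step 1: at (-3, -0.5, -3), ∇h = (-6, -5, -12) → (-3, -0.5, -3) − 0.1·(-6, -5, -12) = (-2.4, 0, -1.8)
Step 2: at (-2.4, 0, -1.8), ∇h = (-4.8, 0, -7.2) → (-2.4, 0, -1.8) − 0.1·(-4.8, 0, -7.2) = (-1.92, 0, -1.08)
Step 3: at (-1.92, 0, -1.08), ∇h = (-3.84, 0, -4.32) → (-1.92, 0, -1.08) − 0.1·(-3.84, 0, -4.32) = (-1.536, 0, -0.648)
Step 4: at (-1.536, 0, -0.648), ∇h = (-3.072, 0, -2.592) → (-1.536, 0, -0.648) − 0.1·(-3.072, 0, -2.592) = (-1.2288, 0, -0.3888)

(-1.2288, 0, -0.3888)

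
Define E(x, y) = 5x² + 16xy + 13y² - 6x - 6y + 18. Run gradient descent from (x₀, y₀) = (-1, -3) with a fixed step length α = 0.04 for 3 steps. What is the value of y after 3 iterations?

∇E = (10x + 16y - 6, 16x + 26y - 6)
(x₁, y₁) = (-1, -3) − 0.04·(-64, -100) = (1.56, 1)
(x₂, y₂) = (1.56, 1) − 0.04·(25.6, 44.96) = (0.536, -0.7984)
(x₃, y₃) = (0.536, -0.7984) − 0.04·(-13.4144, -18.1824) = (1.072576, -0.071104)
y = -0.071104

-0.071104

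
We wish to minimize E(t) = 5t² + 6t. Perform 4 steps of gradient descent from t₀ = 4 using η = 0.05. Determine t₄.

-0.3125

E′(t) = 10t + 6
t₁ = 4 − 0.05·46 = 1.7
t₂ = 1.7 − 0.05·23 = 0.55
t₃ = 0.55 − 0.05·11.5 = -0.025
t₄ = -0.025 − 0.05·5.75 = -0.3125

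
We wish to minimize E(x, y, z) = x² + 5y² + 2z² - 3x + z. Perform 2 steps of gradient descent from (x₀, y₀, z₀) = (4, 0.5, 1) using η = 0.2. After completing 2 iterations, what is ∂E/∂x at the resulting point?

∇E = (2x - 3, 10y, 4z + 1)
(x₁, y₁, z₁) = (4, 0.5, 1) − 0.2·(5, 5, 5) = (3, -0.5, 0)
(x₂, y₂, z₂) = (3, -0.5, 0) − 0.2·(3, -5, 1) = (2.4, 0.5, -0.2)
∂E/∂x at (2.4, 0.5, -0.2) = 1.8

1.8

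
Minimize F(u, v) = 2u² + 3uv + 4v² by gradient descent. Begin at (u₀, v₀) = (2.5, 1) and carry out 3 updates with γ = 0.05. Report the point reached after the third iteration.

(1.178375, -0.3024375)

∇F = (4u + 3v, 3u + 8v)
Step 1: at (2.5, 1), ∇F = (13, 15.5) → (2.5, 1) − 0.05·(13, 15.5) = (1.85, 0.225)
Step 2: at (1.85, 0.225), ∇F = (8.075, 7.35) → (1.85, 0.225) − 0.05·(8.075, 7.35) = (1.44625, -0.1425)
Step 3: at (1.44625, -0.1425), ∇F = (5.3575, 3.19875) → (1.44625, -0.1425) − 0.05·(5.3575, 3.19875) = (1.178375, -0.3024375)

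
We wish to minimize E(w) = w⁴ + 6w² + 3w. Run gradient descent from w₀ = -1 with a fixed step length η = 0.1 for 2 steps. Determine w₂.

E′(w) = 4w³ + 12w + 3
Step 1: E′(-1) = -13; w₁ = -1 − 0.1·(-13) = 0.3
Step 2: E′(0.3) = 6.708; w₂ = 0.3 − 0.1·6.708 = -0.3708

-0.3708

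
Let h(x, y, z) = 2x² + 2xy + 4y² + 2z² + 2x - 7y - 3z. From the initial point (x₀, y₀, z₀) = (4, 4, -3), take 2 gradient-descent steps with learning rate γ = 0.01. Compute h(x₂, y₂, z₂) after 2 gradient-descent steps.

∇h = (4x + 2y + 2, 2x + 8y - 7, 4z - 3)
Step 1: at (4, 4, -3), ∇h = (26, 33, -15) → (4, 4, -3) − 0.01·(26, 33, -15) = (3.74, 3.67, -2.85)
Step 2: at (3.74, 3.67, -2.85), ∇h = (24.3, 29.84, -14.4) → (3.74, 3.67, -2.85) − 0.01·(24.3, 29.84, -14.4) = (3.497, 3.3716, -2.706)
h(3.497, 3.3716, -2.706) = 99.66540664

99.66540664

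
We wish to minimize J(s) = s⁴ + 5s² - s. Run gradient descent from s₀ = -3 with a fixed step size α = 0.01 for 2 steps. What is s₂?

J′(s) = 4s³ + 10s - 1
s₁ = -3 − 0.01·(-139) = -1.61
s₂ = -1.61 − 0.01·(-33.793124) = -1.27206876

-1.27206876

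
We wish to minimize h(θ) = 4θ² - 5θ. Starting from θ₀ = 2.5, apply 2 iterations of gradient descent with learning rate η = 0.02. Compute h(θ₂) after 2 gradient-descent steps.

h′(θ) = 8θ - 5
θ₁ = 2.5 − 0.02·15 = 2.2
θ₂ = 2.2 − 0.02·12.6 = 1.948
h(1.948) = 5.438816

5.438816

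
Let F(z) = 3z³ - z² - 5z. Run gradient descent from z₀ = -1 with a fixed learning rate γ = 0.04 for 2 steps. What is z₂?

F′(z) = 9z² - 2z - 5
z₁ = -1 − 0.04·6 = -1.24
z₂ = -1.24 − 0.04·11.3184 = -1.692736

-1.692736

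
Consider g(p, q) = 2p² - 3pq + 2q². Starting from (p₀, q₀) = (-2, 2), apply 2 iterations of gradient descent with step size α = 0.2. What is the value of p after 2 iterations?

-0.32

∇g = (4p - 3q, -3p + 4q)
(p₁, q₁) = (-2, 2) − 0.2·(-14, 14) = (0.8, -0.8)
(p₂, q₂) = (0.8, -0.8) − 0.2·(5.6, -5.6) = (-0.32, 0.32)
p = -0.32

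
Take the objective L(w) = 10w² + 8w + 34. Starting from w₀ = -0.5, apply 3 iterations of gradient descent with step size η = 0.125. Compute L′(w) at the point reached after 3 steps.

6.75

L′(w) = 20w + 8
Step 1: L′(-0.5) = -2; w₁ = -0.5 − 0.125·(-2) = -0.25
Step 2: L′(-0.25) = 3; w₂ = -0.25 − 0.125·3 = -0.625
Step 3: L′(-0.625) = -4.5; w₃ = -0.625 − 0.125·(-4.5) = -0.0625
L′(w) at (-0.0625) = 6.75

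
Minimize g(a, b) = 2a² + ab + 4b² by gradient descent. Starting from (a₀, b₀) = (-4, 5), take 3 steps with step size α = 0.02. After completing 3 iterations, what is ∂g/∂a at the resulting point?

∇g = (4a + b, a + 8b)
(a₁, b₁) = (-4, 5) − 0.02·(-11, 36) = (-3.78, 4.28)
(a₂, b₂) = (-3.78, 4.28) − 0.02·(-10.84, 30.46) = (-3.5632, 3.6708)
(a₃, b₃) = (-3.5632, 3.6708) − 0.02·(-10.582, 25.8032) = (-3.35156, 3.154736)
∂g/∂a at (-3.35156, 3.154736) = -10.251504

-10.251504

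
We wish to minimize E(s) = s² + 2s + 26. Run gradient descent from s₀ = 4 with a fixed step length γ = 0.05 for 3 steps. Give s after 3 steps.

E′(s) = 2s + 2
s₁ = 4 − 0.05·10 = 3.5
s₂ = 3.5 − 0.05·9 = 3.05
s₃ = 3.05 − 0.05·8.1 = 2.645

2.645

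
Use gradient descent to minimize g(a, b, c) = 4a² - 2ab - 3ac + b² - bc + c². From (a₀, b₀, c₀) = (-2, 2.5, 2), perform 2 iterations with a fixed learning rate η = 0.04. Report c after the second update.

∇g = (8a - 2b - 3c, -2a + 2b - c, -3a - b + 2c)
(a₁, b₁, c₁) = (-2, 2.5, 2) − 0.04·(-27, 7, 7.5) = (-0.92, 2.22, 1.7)
(a₂, b₂, c₂) = (-0.92, 2.22, 1.7) − 0.04·(-16.9, 4.58, 3.94) = (-0.244, 2.0368, 1.5424)
c = 1.5424

1.5424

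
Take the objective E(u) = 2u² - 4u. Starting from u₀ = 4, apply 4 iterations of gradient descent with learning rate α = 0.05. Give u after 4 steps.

2.2288

E′(u) = 4u - 4
Step 1: E′(4) = 12; u₁ = 4 − 0.05·12 = 3.4
Step 2: E′(3.4) = 9.6; u₂ = 3.4 − 0.05·9.6 = 2.92
Step 3: E′(2.92) = 7.68; u₃ = 2.92 − 0.05·7.68 = 2.536
Step 4: E′(2.536) = 6.144; u₄ = 2.536 − 0.05·6.144 = 2.2288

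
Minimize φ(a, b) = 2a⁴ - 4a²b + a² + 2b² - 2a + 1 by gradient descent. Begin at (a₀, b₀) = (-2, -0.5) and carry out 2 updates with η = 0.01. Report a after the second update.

-0.99910016

∇φ = (8a³ - 8ab + 2a - 2, -4a² + 4b)
Step 1: at (-2, -0.5), ∇φ = (-78, -18) → (-2, -0.5) − 0.01·(-78, -18) = (-1.22, -0.32)
Step 2: at (-1.22, -0.32), ∇φ = (-22.089984, -7.2336) → (-1.22, -0.32) − 0.01·(-22.089984, -7.2336) = (-0.99910016, -0.247664)
a = -0.99910016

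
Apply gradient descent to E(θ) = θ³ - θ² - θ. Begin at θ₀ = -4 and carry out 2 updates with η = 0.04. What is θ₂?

-11.2688

E′(θ) = 3θ² - 2θ - 1
θ₁ = -4 − 0.04·55 = -6.2
θ₂ = -6.2 − 0.04·126.72 = -11.2688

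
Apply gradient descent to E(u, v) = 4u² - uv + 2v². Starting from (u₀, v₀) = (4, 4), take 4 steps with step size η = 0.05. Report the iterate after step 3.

∇E = (8u - v, -u + 4v)
(u₁, v₁) = (4, 4) − 0.05·(28, 12) = (2.6, 3.4)
(u₂, v₂) = (2.6, 3.4) − 0.05·(17.4, 11) = (1.73, 2.85)
(u₃, v₃) = (1.73, 2.85) − 0.05·(10.99, 9.67) = (1.1805, 2.3665)

(1.1805, 2.3665)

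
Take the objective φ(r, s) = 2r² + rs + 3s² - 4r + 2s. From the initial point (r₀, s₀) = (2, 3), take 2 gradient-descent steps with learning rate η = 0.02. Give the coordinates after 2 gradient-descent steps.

(1.74, 2.1756)

∇φ = (4r + s - 4, r + 6s + 2)
(r₁, s₁) = (2, 3) − 0.02·(7, 22) = (1.86, 2.56)
(r₂, s₂) = (1.86, 2.56) − 0.02·(6, 19.22) = (1.74, 2.1756)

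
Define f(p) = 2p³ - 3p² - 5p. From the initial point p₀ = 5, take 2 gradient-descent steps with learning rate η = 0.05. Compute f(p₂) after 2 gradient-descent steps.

0.64454736328125

f′(p) = 6p² - 6p - 5
p₁ = 5 − 0.05·115 = -0.75
p₂ = -0.75 − 0.05·2.875 = -0.89375
f(-0.89375) = 0.64454736328125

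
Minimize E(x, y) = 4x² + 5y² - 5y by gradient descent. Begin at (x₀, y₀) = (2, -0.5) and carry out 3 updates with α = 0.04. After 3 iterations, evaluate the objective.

0.565159721984

∇E = (8x, 10y - 5)
Step 1: at (2, -0.5), ∇E = (16, -10) → (2, -0.5) − 0.04·(16, -10) = (1.36, -0.1)
Step 2: at (1.36, -0.1), ∇E = (10.88, -6) → (1.36, -0.1) − 0.04·(10.88, -6) = (0.9248, 0.14)
Step 3: at (0.9248, 0.14), ∇E = (7.3984, -3.6) → (0.9248, 0.14) − 0.04·(7.3984, -3.6) = (0.628864, 0.284)
E(0.628864, 0.284) = 0.565159721984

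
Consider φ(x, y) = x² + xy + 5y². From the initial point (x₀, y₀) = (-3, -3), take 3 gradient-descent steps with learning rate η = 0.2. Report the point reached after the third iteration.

(-0.192, 3.648)

∇φ = (2x + y, x + 10y)
(x₁, y₁) = (-3, -3) − 0.2·(-9, -33) = (-1.2, 3.6)
(x₂, y₂) = (-1.2, 3.6) − 0.2·(1.2, 34.8) = (-1.44, -3.36)
(x₃, y₃) = (-1.44, -3.36) − 0.2·(-6.24, -35.04) = (-0.192, 3.648)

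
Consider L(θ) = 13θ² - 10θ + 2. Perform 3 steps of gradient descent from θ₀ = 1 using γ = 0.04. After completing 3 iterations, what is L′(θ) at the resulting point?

-0.001024

L′(θ) = 26θ - 10
θ₁ = 1 − 0.04·16 = 0.36
θ₂ = 0.36 − 0.04·(-0.64) = 0.3856
θ₃ = 0.3856 − 0.04·0.0256 = 0.384576
L′(θ) at (0.384576) = -0.001024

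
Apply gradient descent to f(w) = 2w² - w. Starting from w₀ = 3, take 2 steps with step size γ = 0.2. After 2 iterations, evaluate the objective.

f′(w) = 4w - 1
w₁ = 3 − 0.2·11 = 0.8
w₂ = 0.8 − 0.2·2.2 = 0.36
f(0.36) = -0.1008

-0.1008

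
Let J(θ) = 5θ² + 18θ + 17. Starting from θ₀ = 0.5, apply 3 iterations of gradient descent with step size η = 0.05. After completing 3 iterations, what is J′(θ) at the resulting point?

2.875

J′(θ) = 10θ + 18
Step 1: J′(0.5) = 23; θ₁ = 0.5 − 0.05·23 = -0.65
Step 2: J′(-0.65) = 11.5; θ₂ = -0.65 − 0.05·11.5 = -1.225
Step 3: J′(-1.225) = 5.75; θ₃ = -1.225 − 0.05·5.75 = -1.5125
J′(θ) at (-1.5125) = 2.875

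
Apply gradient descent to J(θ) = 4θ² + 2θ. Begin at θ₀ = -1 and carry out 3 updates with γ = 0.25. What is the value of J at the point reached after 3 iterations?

2

J′(θ) = 8θ + 2
Step 1: J′(-1) = -6; θ₁ = -1 − 0.25·(-6) = 0.5
Step 2: J′(0.5) = 6; θ₂ = 0.5 − 0.25·6 = -1
Step 3: J′(-1) = -6; θ₃ = -1 − 0.25·(-6) = 0.5
J(0.5) = 2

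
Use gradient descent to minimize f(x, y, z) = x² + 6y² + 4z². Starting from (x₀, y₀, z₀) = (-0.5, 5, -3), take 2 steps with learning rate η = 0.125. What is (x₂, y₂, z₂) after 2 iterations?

∇f = (2x, 12y, 8z)
(x₁, y₁, z₁) = (-0.5, 5, -3) − 0.125·(-1, 60, -24) = (-0.375, -2.5, 0)
(x₂, y₂, z₂) = (-0.375, -2.5, 0) − 0.125·(-0.75, -30, 0) = (-0.28125, 1.25, 0)

(-0.28125, 1.25, 0)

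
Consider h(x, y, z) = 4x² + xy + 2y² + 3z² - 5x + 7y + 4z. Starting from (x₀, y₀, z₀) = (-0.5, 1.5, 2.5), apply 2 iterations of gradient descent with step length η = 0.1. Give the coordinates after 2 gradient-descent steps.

∇h = (8x + y - 5, x + 4y + 7, 6z + 4)
Step 1: at (-0.5, 1.5, 2.5), ∇h = (-7.5, 12.5, 19) → (-0.5, 1.5, 2.5) − 0.1·(-7.5, 12.5, 19) = (0.25, 0.25, 0.6)
Step 2: at (0.25, 0.25, 0.6), ∇h = (-2.75, 8.25, 7.6) → (0.25, 0.25, 0.6) − 0.1·(-2.75, 8.25, 7.6) = (0.525, -0.575, -0.16)

(0.525, -0.575, -0.16)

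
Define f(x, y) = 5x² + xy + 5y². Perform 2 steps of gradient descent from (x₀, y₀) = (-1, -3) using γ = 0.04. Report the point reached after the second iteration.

∇f = (10x + y, x + 10y)
(x₁, y₁) = (-1, -3) − 0.04·(-13, -31) = (-0.48, -1.76)
(x₂, y₂) = (-0.48, -1.76) − 0.04·(-6.56, -18.08) = (-0.2176, -1.0368)

(-0.2176, -1.0368)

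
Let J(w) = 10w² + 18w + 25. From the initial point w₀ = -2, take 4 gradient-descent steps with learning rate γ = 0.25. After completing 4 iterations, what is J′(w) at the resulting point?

J′(w) = 20w + 18
Step 1: J′(-2) = -22; w₁ = -2 − 0.25·(-22) = 3.5
Step 2: J′(3.5) = 88; w₂ = 3.5 − 0.25·88 = -18.5
Step 3: J′(-18.5) = -352; w₃ = -18.5 − 0.25·(-352) = 69.5
Step 4: J′(69.5) = 1408; w₄ = 69.5 − 0.25·1408 = -282.5
J′(w) at (-282.5) = -5632

-5632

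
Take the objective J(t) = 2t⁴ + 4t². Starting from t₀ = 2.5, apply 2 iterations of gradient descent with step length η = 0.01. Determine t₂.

0.87339

J′(t) = 8t³ + 8t
Step 1: J′(2.5) = 145; t₁ = 2.5 − 0.01·145 = 1.05
Step 2: J′(1.05) = 17.661; t₂ = 1.05 − 0.01·17.661 = 0.87339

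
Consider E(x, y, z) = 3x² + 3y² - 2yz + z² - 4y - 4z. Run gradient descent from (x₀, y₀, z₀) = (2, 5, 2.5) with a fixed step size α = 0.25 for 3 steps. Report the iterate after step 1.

(-1, -0.25, 4.75)

∇E = (6x, 6y - 2z - 4, -2y + 2z - 4)
Step 1: at (2, 5, 2.5), ∇E = (12, 21, -9) → (2, 5, 2.5) − 0.25·(12, 21, -9) = (-1, -0.25, 4.75)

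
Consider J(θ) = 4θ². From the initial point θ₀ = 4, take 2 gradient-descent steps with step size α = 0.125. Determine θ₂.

J′(θ) = 8θ
Step 1: J′(4) = 32; θ₁ = 4 − 0.125·32 = 0
Step 2: J′(0) = 0; θ₂ = 0 − 0.125·0 = 0

0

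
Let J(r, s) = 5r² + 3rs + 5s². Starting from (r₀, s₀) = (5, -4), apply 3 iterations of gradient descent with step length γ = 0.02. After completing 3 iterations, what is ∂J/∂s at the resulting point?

-17.401808

∇J = (10r + 3s, 3r + 10s)
(r₁, s₁) = (5, -4) − 0.02·(38, -25) = (4.24, -3.5)
(r₂, s₂) = (4.24, -3.5) − 0.02·(31.9, -22.28) = (3.602, -3.0544)
(r₃, s₃) = (3.602, -3.0544) − 0.02·(26.8568, -19.738) = (3.064864, -2.65964)
∂J/∂s at (3.064864, -2.65964) = -17.401808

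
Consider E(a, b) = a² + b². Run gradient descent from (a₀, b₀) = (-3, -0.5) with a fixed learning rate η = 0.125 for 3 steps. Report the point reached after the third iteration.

∇E = (2a, 2b)
Step 1: at (-3, -0.5), ∇E = (-6, -1) → (-3, -0.5) − 0.125·(-6, -1) = (-2.25, -0.375)
Step 2: at (-2.25, -0.375), ∇E = (-4.5, -0.75) → (-2.25, -0.375) − 0.125·(-4.5, -0.75) = (-1.6875, -0.28125)
Step 3: at (-1.6875, -0.28125), ∇E = (-3.375, -0.5625) → (-1.6875, -0.28125) − 0.125·(-3.375, -0.5625) = (-1.265625, -0.2109375)

(-1.265625, -0.2109375)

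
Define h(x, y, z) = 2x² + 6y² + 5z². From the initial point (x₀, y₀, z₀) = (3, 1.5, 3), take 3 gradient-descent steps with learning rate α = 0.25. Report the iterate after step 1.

∇h = (4x, 12y, 10z)
Step 1: at (3, 1.5, 3), ∇h = (12, 18, 30) → (3, 1.5, 3) − 0.25·(12, 18, 30) = (0, -3, -4.5)

(0, -3, -4.5)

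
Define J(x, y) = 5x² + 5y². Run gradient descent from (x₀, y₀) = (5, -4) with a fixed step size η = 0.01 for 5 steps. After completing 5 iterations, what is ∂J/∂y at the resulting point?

-23.6196

∇J = (10x, 10y)
Step 1: at (5, -4), ∇J = (50, -40) → (5, -4) − 0.01·(50, -40) = (4.5, -3.6)
Step 2: at (4.5, -3.6), ∇J = (45, -36) → (4.5, -3.6) − 0.01·(45, -36) = (4.05, -3.24)
Step 3: at (4.05, -3.24), ∇J = (40.5, -32.4) → (4.05, -3.24) − 0.01·(40.5, -32.4) = (3.645, -2.916)
Step 4: at (3.645, -2.916), ∇J = (36.45, -29.16) → (3.645, -2.916) − 0.01·(36.45, -29.16) = (3.2805, -2.6244)
Step 5: at (3.2805, -2.6244), ∇J = (32.805, -26.244) → (3.2805, -2.6244) − 0.01·(32.805, -26.244) = (2.95245, -2.36196)
∂J/∂y at (2.95245, -2.36196) = -23.6196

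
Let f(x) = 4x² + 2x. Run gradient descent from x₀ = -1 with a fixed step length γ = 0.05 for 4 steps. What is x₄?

f′(x) = 8x + 2
Step 1: f′(-1) = -6; x₁ = -1 − 0.05·(-6) = -0.7
Step 2: f′(-0.7) = -3.6; x₂ = -0.7 − 0.05·(-3.6) = -0.52
Step 3: f′(-0.52) = -2.16; x₃ = -0.52 − 0.05·(-2.16) = -0.412
Step 4: f′(-0.412) = -1.296; x₄ = -0.412 − 0.05·(-1.296) = -0.3472

-0.3472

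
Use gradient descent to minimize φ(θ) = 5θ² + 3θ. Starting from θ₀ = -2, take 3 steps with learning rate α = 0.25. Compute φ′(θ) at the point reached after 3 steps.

φ′(θ) = 10θ + 3
θ₁ = -2 − 0.25·(-17) = 2.25
θ₂ = 2.25 − 0.25·25.5 = -4.125
θ₃ = -4.125 − 0.25·(-38.25) = 5.4375
φ′(θ) at (5.4375) = 57.375

57.375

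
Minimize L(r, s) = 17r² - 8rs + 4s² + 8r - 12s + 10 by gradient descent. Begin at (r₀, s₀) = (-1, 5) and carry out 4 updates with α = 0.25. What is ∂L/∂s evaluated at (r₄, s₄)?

∇L = (34r - 8s + 8, -8r + 8s - 12)
(r₁, s₁) = (-1, 5) − 0.25·(-66, 36) = (15.5, -4)
(r₂, s₂) = (15.5, -4) − 0.25·(567, -168) = (-126.25, 38)
(r₃, s₃) = (-126.25, 38) − 0.25·(-4588.5, 1302) = (1020.875, -287.5)
(r₄, s₄) = (1020.875, -287.5) − 0.25·(37017.75, -10479) = (-8233.5625, 2332.25)
∂L/∂s at (-8233.5625, 2332.25) = 84514.5

84514.5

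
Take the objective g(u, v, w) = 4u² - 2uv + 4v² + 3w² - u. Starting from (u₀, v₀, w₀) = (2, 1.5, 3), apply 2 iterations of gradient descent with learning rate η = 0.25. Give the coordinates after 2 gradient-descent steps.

∇g = (8u - 2v - 1, -2u + 8v, 6w)
(u₁, v₁, w₁) = (2, 1.5, 3) − 0.25·(12, 8, 18) = (-1, -0.5, -1.5)
(u₂, v₂, w₂) = (-1, -0.5, -1.5) − 0.25·(-8, -2, -9) = (1, 0, 0.75)

(1, 0, 0.75)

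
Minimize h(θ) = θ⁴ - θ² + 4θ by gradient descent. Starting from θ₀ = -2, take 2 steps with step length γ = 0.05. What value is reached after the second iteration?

h′(θ) = 4θ³ - 2θ + 4
Step 1: h′(-2) = -24; θ₁ = -2 − 0.05·(-24) = -0.8
Step 2: h′(-0.8) = 3.552; θ₂ = -0.8 − 0.05·3.552 = -0.9776

-0.9776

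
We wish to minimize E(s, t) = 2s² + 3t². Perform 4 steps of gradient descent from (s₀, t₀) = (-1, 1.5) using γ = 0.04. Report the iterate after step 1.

∇E = (4s, 6t)
(s₁, t₁) = (-1, 1.5) − 0.04·(-4, 9) = (-0.84, 1.14)

(-0.84, 1.14)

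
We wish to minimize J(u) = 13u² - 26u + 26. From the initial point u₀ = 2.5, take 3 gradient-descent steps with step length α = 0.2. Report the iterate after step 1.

J′(u) = 26u - 26
u₁ = 2.5 − 0.2·39 = -5.3

-5.3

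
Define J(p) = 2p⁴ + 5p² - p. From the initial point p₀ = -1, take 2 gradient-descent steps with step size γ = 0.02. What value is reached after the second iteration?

-0.43786752

J′(p) = 8p³ + 10p - 1
Step 1: J′(-1) = -19; p₁ = -1 − 0.02·(-19) = -0.62
Step 2: J′(-0.62) = -9.106624; p₂ = -0.62 − 0.02·(-9.106624) = -0.43786752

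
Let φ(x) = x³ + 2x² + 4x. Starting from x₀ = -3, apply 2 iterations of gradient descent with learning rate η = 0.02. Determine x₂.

φ′(x) = 3x² + 4x + 4
Step 1: φ′(-3) = 19; x₁ = -3 − 0.02·19 = -3.38
Step 2: φ′(-3.38) = 24.7532; x₂ = -3.38 − 0.02·24.7532 = -3.875064

-3.875064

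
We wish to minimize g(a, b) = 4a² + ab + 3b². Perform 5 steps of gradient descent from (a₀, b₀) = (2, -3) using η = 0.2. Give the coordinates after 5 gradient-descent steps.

(-0.096, -0.03968)

∇g = (8a + b, a + 6b)
(a₁, b₁) = (2, -3) − 0.2·(13, -16) = (-0.6, 0.2)
(a₂, b₂) = (-0.6, 0.2) − 0.2·(-4.6, 0.6) = (0.32, 0.08)
(a₃, b₃) = (0.32, 0.08) − 0.2·(2.64, 0.8) = (-0.208, -0.08)
(a₄, b₄) = (-0.208, -0.08) − 0.2·(-1.744, -0.688) = (0.1408, 0.0576)
(a₅, b₅) = (0.1408, 0.0576) − 0.2·(1.184, 0.4864) = (-0.096, -0.03968)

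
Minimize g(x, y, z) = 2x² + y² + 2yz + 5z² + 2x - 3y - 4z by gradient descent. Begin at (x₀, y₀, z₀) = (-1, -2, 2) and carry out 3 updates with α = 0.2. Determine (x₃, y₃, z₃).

∇g = (4x + 2, 2y + 2z - 3, 2y + 10z - 4)
Step 1: at (-1, -2, 2), ∇g = (-2, -3, 12) → (-1, -2, 2) − 0.2·(-2, -3, 12) = (-0.6, -1.4, -0.4)
Step 2: at (-0.6, -1.4, -0.4), ∇g = (-0.4, -6.6, -10.8) → (-0.6, -1.4, -0.4) − 0.2·(-0.4, -6.6, -10.8) = (-0.52, -0.08, 1.76)
Step 3: at (-0.52, -0.08, 1.76), ∇g = (-0.08, 0.36, 13.44) → (-0.52, -0.08, 1.76) − 0.2·(-0.08, 0.36, 13.44) = (-0.504, -0.152, -0.928)

(-0.504, -0.152, -0.928)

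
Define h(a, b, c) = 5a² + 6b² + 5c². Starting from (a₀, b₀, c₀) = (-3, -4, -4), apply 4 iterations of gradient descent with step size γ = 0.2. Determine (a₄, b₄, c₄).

∇h = (10a, 12b, 10c)
Step 1: at (-3, -4, -4), ∇h = (-30, -48, -40) → (-3, -4, -4) − 0.2·(-30, -48, -40) = (3, 5.6, 4)
Step 2: at (3, 5.6, 4), ∇h = (30, 67.2, 40) → (3, 5.6, 4) − 0.2·(30, 67.2, 40) = (-3, -7.84, -4)
Step 3: at (-3, -7.84, -4), ∇h = (-30, -94.08, -40) → (-3, -7.84, -4) − 0.2·(-30, -94.08, -40) = (3, 10.976, 4)
Step 4: at (3, 10.976, 4), ∇h = (30, 131.712, 40) → (3, 10.976, 4) − 0.2·(30, 131.712, 40) = (-3, -15.3664, -4)

(-3, -15.3664, -4)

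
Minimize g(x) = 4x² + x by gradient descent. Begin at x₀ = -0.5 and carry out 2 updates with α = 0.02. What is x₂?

g′(x) = 8x + 1
Step 1: g′(-0.5) = -3; x₁ = -0.5 − 0.02·(-3) = -0.44
Step 2: g′(-0.44) = -2.52; x₂ = -0.44 − 0.02·(-2.52) = -0.3896

-0.3896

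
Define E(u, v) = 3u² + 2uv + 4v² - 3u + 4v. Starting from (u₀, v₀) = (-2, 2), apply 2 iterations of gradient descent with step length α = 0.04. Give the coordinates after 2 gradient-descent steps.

(-1.1744, 0.8896)

∇E = (6u + 2v - 3, 2u + 8v + 4)
(u₁, v₁) = (-2, 2) − 0.04·(-11, 16) = (-1.56, 1.36)
(u₂, v₂) = (-1.56, 1.36) − 0.04·(-9.64, 11.76) = (-1.1744, 0.8896)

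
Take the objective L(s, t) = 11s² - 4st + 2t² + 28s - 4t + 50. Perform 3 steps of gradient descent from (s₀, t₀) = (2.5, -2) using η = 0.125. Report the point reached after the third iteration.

∇L = (22s - 4t + 28, -4s + 4t - 4)
(s₁, t₁) = (2.5, -2) − 0.125·(91, -22) = (-8.875, 0.75)
(s₂, t₂) = (-8.875, 0.75) − 0.125·(-170.25, 34.5) = (12.40625, -3.5625)
(s₃, t₃) = (12.40625, -3.5625) − 0.125·(315.1875, -67.875) = (-26.9921875, 4.921875)

(-26.9921875, 4.921875)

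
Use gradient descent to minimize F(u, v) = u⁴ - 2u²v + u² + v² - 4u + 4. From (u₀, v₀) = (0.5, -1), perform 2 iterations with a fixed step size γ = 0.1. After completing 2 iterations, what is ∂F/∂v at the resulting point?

∇F = (4u³ - 4uv + 2u - 4, -2u² + 2v)
(u₁, v₁) = (0.5, -1) − 0.1·(-0.5, -2.5) = (0.55, -0.75)
(u₂, v₂) = (0.55, -0.75) − 0.1·(-0.5845, -2.105) = (0.60845, -0.5395)
∂F/∂v at (0.60845, -0.5395) = -1.819422805

-1.819422805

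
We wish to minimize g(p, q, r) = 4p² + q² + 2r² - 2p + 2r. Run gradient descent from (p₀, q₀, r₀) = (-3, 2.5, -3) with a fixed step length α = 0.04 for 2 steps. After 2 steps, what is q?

2.116

∇g = (8p - 2, 2q, 4r + 2)
(p₁, q₁, r₁) = (-3, 2.5, -3) − 0.04·(-26, 5, -10) = (-1.96, 2.3, -2.6)
(p₂, q₂, r₂) = (-1.96, 2.3, -2.6) − 0.04·(-17.68, 4.6, -8.4) = (-1.2528, 2.116, -2.264)
q = 2.116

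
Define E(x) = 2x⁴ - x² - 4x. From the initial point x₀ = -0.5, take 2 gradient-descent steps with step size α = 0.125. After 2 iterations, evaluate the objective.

E′(x) = 8x³ - 2x - 4
Step 1: E′(-0.5) = -4; x₁ = -0.5 − 0.125·(-4) = 0
Step 2: E′(0) = -4; x₂ = 0 − 0.125·(-4) = 0.5
E(0.5) = -2.125

-2.125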